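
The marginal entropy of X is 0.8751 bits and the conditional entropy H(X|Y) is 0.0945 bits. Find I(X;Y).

I(X;Y) = H(X) - H(X|Y)
I(X;Y) = 0.8751 - 0.0945 = 0.7806 bits


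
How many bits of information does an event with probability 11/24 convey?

Information content I(x) = -log₂(p(x))
I = -log₂(11/24) = -log₂(0.4583)
I = 1.1255 bits


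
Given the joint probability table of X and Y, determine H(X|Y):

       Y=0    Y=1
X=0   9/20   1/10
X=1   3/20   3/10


H(X|Y) = Σ_y p(y) H(X|Y=y)
  p(Y=0) = 3/5, H(X|Y=0) = 0.8113
  p(Y=1) = 2/5, H(X|Y=1) = 0.8113
H(X|Y) = 0.6000×0.8113 + 0.4000×0.8113 = 0.8113 bits


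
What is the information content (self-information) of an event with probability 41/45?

Information content I(x) = -log₂(p(x))
I = -log₂(41/45) = -log₂(0.9111)
I = 0.1343 bits


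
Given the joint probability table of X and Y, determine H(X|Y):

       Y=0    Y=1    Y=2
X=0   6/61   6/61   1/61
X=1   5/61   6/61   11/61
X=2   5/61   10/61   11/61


H(X|Y) = Σ_y p(y) H(X|Y=y)
  p(Y=0) = 16/61, H(X|Y=0) = 1.5794
  p(Y=1) = 22/61, H(X|Y=1) = 1.5395
  p(Y=2) = 23/61, H(X|Y=2) = 1.2145
H(X|Y) = 0.2623×1.5794 + 0.3607×1.5395 + 0.3770×1.2145 = 1.4274 bits


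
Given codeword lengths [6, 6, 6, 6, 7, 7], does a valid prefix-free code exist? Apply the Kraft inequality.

Kraft inequality: Σ 2^(-l_i) ≤ 1 for prefix-free code
Calculating: 2^(-6) + 2^(-6) + 2^(-6) + 2^(-6) + 2^(-7) + 2^(-7)
= 0.015625 + 0.015625 + 0.015625 + 0.015625 + 0.0078125 + 0.0078125
= 0.0781
Since 0.0781 ≤ 1, prefix-free code exists


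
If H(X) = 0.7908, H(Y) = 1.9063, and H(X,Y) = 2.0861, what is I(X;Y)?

I(X;Y) = H(X) + H(Y) - H(X,Y)
I(X;Y) = 0.7908 + 1.9063 - 2.0861 = 0.611 bits


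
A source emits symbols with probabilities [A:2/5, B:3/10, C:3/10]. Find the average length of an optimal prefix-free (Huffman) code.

Huffman tree construction:
Combine smallest probabilities repeatedly
Resulting codes:
  A: 0 (length 1)
  B: 10 (length 2)
  C: 11 (length 2)
Average length = Σ p(s) × length(s) = 1.6000 bits


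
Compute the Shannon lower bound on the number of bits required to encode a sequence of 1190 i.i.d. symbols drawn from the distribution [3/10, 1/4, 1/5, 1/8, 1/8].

Entropy H = 2.2355 bits/symbol
Minimum bits = H × n = 2.2355 × 1190
= 2660.22 bits


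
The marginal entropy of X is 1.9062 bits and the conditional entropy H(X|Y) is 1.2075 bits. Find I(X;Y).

I(X;Y) = H(X) - H(X|Y)
I(X;Y) = 1.9062 - 1.2075 = 0.6987 bits


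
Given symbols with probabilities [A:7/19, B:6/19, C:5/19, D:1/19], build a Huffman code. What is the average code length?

Huffman tree construction:
Combine smallest probabilities repeatedly
Resulting codes:
  A: 0 (length 1)
  B: 10 (length 2)
  C: 111 (length 3)
  D: 110 (length 3)
Average length = Σ p(s) × length(s) = 1.9474 bits


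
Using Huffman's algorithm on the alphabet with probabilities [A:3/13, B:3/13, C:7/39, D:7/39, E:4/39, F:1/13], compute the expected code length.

Huffman tree construction:
Combine smallest probabilities repeatedly
Resulting codes:
  A: 01 (length 2)
  B: 10 (length 2)
  C: 110 (length 3)
  D: 111 (length 3)
  E: 001 (length 3)
  F: 000 (length 3)
Average length = Σ p(s) × length(s) = 2.5385 bits


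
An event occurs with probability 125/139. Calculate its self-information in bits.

Information content I(x) = -log₂(p(x))
I = -log₂(125/139) = -log₂(0.8993)
I = 0.1532 bits


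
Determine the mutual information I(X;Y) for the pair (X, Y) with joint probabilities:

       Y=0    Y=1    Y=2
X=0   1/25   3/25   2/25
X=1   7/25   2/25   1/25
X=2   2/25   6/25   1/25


H(X) = 1.5535, H(Y) = 1.4729, H(X,Y) = 2.8072
I(X;Y) = H(X) + H(Y) - H(X,Y) = 0.2192 bits


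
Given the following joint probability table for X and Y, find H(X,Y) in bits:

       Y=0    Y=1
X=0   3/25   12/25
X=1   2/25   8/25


H(X,Y) = -Σ p(x,y) log₂ p(x,y)
  p(0,0)=3/25: -0.1200 × log₂(0.1200) = 0.3671
  p(0,1)=12/25: -0.4800 × log₂(0.4800) = 0.5083
  p(1,0)=2/25: -0.0800 × log₂(0.0800) = 0.2915
  p(1,1)=8/25: -0.3200 × log₂(0.3200) = 0.5260
H(X,Y) = 1.6929 bits


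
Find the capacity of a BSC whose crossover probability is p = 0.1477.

For BSC with error probability p:
C = 1 - H(p) where H(p) is binary entropy
H(0.1477) = -0.1477 × log₂(0.1477) - 0.8523 × log₂(0.8523)
H(p) = 0.6041
C = 1 - 0.6041 = 0.3959 bits/use


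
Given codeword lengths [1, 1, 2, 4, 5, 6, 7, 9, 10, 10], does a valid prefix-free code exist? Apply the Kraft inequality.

Kraft inequality: Σ 2^(-l_i) ≤ 1 for prefix-free code
Calculating: 2^(-1) + 2^(-1) + 2^(-2) + 2^(-4) + 2^(-5) + 2^(-6) + 2^(-7) + 2^(-9) + 2^(-10) + 2^(-10)
= 0.5 + 0.5 + 0.25 + 0.0625 + 0.03125 + 0.015625 + 0.0078125 + 0.001953125 + 0.0009765625 + 0.0009765625
= 1.3711
Since 1.3711 > 1, prefix-free code does not exist


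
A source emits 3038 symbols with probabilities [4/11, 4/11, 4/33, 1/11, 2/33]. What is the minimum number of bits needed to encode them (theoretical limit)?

Entropy H = 1.9900 bits/symbol
Minimum bits = H × n = 1.9900 × 3038
= 6045.71 bits


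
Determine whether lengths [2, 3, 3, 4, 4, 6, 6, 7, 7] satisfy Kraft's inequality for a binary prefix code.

Kraft inequality: Σ 2^(-l_i) ≤ 1 for prefix-free code
Calculating: 2^(-2) + 2^(-3) + 2^(-3) + 2^(-4) + 2^(-4) + 2^(-6) + 2^(-6) + 2^(-7) + 2^(-7)
= 0.25 + 0.125 + 0.125 + 0.0625 + 0.0625 + 0.015625 + 0.015625 + 0.0078125 + 0.0078125
= 0.6719
Since 0.6719 ≤ 1, prefix-free code exists


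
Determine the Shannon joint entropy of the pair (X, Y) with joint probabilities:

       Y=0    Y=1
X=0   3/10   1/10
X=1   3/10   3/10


H(X,Y) = -Σ p(x,y) log₂ p(x,y)
  p(0,0)=3/10: -0.3000 × log₂(0.3000) = 0.5211
  p(0,1)=1/10: -0.1000 × log₂(0.1000) = 0.3322
  p(1,0)=3/10: -0.3000 × log₂(0.3000) = 0.5211
  p(1,1)=3/10: -0.3000 × log₂(0.3000) = 0.5211
H(X,Y) = 1.8955 bits


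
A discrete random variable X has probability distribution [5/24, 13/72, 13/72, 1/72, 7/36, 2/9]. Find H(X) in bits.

H(X) = -Σ p(x) log₂ p(x)
  -5/24 × log₂(5/24) = 0.4715
  -13/72 × log₂(13/72) = 0.4459
  -13/72 × log₂(13/72) = 0.4459
  -1/72 × log₂(1/72) = 0.0857
  -7/36 × log₂(7/36) = 0.4594
  -2/9 × log₂(2/9) = 0.4822
H(X) = 2.3905 bits


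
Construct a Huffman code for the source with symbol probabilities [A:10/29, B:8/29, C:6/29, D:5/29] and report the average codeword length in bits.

Huffman tree construction:
Combine smallest probabilities repeatedly
Resulting codes:
  A: 11 (length 2)
  B: 10 (length 2)
  C: 01 (length 2)
  D: 00 (length 2)
Average length = Σ p(s) × length(s) = 2.0000 bits


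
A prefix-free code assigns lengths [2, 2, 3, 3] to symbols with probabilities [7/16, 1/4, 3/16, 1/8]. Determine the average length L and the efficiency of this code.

Average length L = Σ p_i × l_i = 2.3125 bits
Entropy H = 1.8496 bits
Efficiency η = H/L × 100% = 79.98%


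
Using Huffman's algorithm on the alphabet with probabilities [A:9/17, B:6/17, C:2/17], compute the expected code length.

Huffman tree construction:
Combine smallest probabilities repeatedly
Resulting codes:
  A: 1 (length 1)
  B: 01 (length 2)
  C: 00 (length 2)
Average length = Σ p(s) × length(s) = 1.4706 bits


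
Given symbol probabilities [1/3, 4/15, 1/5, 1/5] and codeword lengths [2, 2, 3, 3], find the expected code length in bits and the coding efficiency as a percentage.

Average length L = Σ p_i × l_i = 2.4000 bits
Entropy H = 1.9656 bits
Efficiency η = H/L × 100% = 81.90%


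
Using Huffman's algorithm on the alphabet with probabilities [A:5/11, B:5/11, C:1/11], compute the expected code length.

Huffman tree construction:
Combine smallest probabilities repeatedly
Resulting codes:
  A: 11 (length 2)
  B: 0 (length 1)
  C: 10 (length 2)
Average length = Σ p(s) × length(s) = 1.5455 bits


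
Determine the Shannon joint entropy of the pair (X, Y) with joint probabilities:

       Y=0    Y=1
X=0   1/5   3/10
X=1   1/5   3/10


H(X,Y) = -Σ p(x,y) log₂ p(x,y)
  p(0,0)=1/5: -0.2000 × log₂(0.2000) = 0.4644
  p(0,1)=3/10: -0.3000 × log₂(0.3000) = 0.5211
  p(1,0)=1/5: -0.2000 × log₂(0.2000) = 0.4644
  p(1,1)=3/10: -0.3000 × log₂(0.3000) = 0.5211
H(X,Y) = 1.9710 bits


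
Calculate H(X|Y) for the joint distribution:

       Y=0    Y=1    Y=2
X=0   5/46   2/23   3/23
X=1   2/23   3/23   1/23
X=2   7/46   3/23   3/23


H(X|Y) = Σ_y p(y) H(X|Y=y)
  p(Y=0) = 8/23, H(X|Y=0) = 1.5462
  p(Y=1) = 8/23, H(X|Y=1) = 1.5613
  p(Y=2) = 7/23, H(X|Y=2) = 1.4488
H(X|Y) = 0.3478×1.5462 + 0.3478×1.5613 + 0.3043×1.4488 = 1.5218 bits


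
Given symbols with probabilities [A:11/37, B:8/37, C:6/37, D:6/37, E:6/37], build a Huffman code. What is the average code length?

Huffman tree construction:
Combine smallest probabilities repeatedly
Resulting codes:
  A: 10 (length 2)
  B: 01 (length 2)
  C: 110 (length 3)
  D: 111 (length 3)
  E: 00 (length 2)
Average length = Σ p(s) × length(s) = 2.3243 bits


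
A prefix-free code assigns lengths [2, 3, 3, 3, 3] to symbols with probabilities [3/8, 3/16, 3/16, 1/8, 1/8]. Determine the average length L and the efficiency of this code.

Average length L = Σ p_i × l_i = 2.6250 bits
Entropy H = 2.1863 bits
Efficiency η = H/L × 100% = 83.29%


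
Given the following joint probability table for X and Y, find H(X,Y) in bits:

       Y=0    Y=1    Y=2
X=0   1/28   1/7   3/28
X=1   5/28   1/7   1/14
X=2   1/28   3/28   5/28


H(X,Y) = -Σ p(x,y) log₂ p(x,y)
  p(0,0)=1/28: -0.0357 × log₂(0.0357) = 0.1717
  p(0,1)=1/7: -0.1429 × log₂(0.1429) = 0.4011
  p(0,2)=3/28: -0.1071 × log₂(0.1071) = 0.3453
  p(1,0)=5/28: -0.1786 × log₂(0.1786) = 0.4438
  p(1,1)=1/7: -0.1429 × log₂(0.1429) = 0.4011
  p(1,2)=1/14: -0.0714 × log₂(0.0714) = 0.2720
  p(2,0)=1/28: -0.0357 × log₂(0.0357) = 0.1717
  p(2,1)=3/28: -0.1071 × log₂(0.1071) = 0.3453
  p(2,2)=5/28: -0.1786 × log₂(0.1786) = 0.4438
H(X,Y) = 2.9956 bits


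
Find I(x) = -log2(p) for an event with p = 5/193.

Information content I(x) = -log₂(p(x))
I = -log₂(5/193) = -log₂(0.0259)
I = 5.2705 bits


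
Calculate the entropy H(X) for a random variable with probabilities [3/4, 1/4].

H(X) = -Σ p(x) log₂ p(x)
  -3/4 × log₂(3/4) = 0.3113
  -1/4 × log₂(1/4) = 0.5000
H(X) = 0.8113 bits


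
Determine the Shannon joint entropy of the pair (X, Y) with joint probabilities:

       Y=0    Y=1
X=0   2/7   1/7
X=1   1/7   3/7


H(X,Y) = -Σ p(x,y) log₂ p(x,y)
  p(0,0)=2/7: -0.2857 × log₂(0.2857) = 0.5164
  p(0,1)=1/7: -0.1429 × log₂(0.1429) = 0.4011
  p(1,0)=1/7: -0.1429 × log₂(0.1429) = 0.4011
  p(1,1)=3/7: -0.4286 × log₂(0.4286) = 0.5239
H(X,Y) = 1.8424 bits


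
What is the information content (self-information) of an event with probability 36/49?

Information content I(x) = -log₂(p(x))
I = -log₂(36/49) = -log₂(0.7347)
I = 0.4448 bits


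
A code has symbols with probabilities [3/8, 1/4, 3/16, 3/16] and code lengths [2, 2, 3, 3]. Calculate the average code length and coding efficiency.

Average length L = Σ p_i × l_i = 2.3750 bits
Entropy H = 1.9363 bits
Efficiency η = H/L × 100% = 81.53%


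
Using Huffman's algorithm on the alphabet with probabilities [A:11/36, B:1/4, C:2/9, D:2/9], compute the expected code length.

Huffman tree construction:
Combine smallest probabilities repeatedly
Resulting codes:
  A: 11 (length 2)
  B: 10 (length 2)
  C: 00 (length 2)
  D: 01 (length 2)
Average length = Σ p(s) × length(s) = 2.0000 bits


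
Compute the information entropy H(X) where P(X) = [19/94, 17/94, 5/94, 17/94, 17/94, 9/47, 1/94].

H(X) = -Σ p(x) log₂ p(x)
  -19/94 × log₂(19/94) = 0.4662
  -17/94 × log₂(17/94) = 0.4462
  -5/94 × log₂(5/94) = 0.2251
  -17/94 × log₂(17/94) = 0.4462
  -17/94 × log₂(17/94) = 0.4462
  -9/47 × log₂(9/47) = 0.4566
  -1/94 × log₂(1/94) = 0.0697
H(X) = 2.5563 bits


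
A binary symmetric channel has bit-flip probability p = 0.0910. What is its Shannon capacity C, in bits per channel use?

For BSC with error probability p:
C = 1 - H(p) where H(p) is binary entropy
H(0.0910) = -0.0910 × log₂(0.0910) - 0.9090 × log₂(0.9090)
H(p) = 0.4398
C = 1 - 0.4398 = 0.5602 bits/use


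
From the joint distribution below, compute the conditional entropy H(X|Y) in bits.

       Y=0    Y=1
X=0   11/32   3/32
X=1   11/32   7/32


H(X|Y) = Σ_y p(y) H(X|Y=y)
  p(Y=0) = 11/16, H(X|Y=0) = 1.0000
  p(Y=1) = 5/16, H(X|Y=1) = 0.8813
H(X|Y) = 0.6875×1.0000 + 0.3125×0.8813 = 0.9629 bits


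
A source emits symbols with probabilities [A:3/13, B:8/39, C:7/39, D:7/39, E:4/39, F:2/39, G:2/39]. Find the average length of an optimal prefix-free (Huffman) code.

Huffman tree construction:
Combine smallest probabilities repeatedly
Resulting codes:
  A: 10 (length 2)
  B: 00 (length 2)
  C: 110 (length 3)
  D: 111 (length 3)
  E: 010 (length 3)
  F: 0110 (length 4)
  G: 0111 (length 4)
Average length = Σ p(s) × length(s) = 2.6667 bits


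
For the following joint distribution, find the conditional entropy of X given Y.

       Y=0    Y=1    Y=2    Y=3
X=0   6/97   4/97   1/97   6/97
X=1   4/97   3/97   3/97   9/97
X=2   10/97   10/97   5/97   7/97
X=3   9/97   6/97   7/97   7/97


H(X|Y) = Σ_y p(y) H(X|Y=y)
  p(Y=0) = 29/97, H(X|Y=0) = 1.9180
  p(Y=1) = 23/97, H(X|Y=1) = 1.8503
  p(Y=2) = 16/97, H(X|Y=2) = 1.7490
  p(Y=3) = 29/97, H(X|Y=3) = 1.9841
H(X|Y) = 0.2990×1.9180 + 0.2371×1.8503 + 0.1649×1.7490 + 0.2990×1.9841 = 1.8939 bits


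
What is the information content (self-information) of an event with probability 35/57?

Information content I(x) = -log₂(p(x))
I = -log₂(35/57) = -log₂(0.6140)
I = 0.7036 bits


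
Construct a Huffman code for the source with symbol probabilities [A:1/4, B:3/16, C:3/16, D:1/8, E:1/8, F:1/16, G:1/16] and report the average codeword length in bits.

Huffman tree construction:
Combine smallest probabilities repeatedly
Resulting codes:
  A: 01 (length 2)
  B: 111 (length 3)
  C: 00 (length 2)
  D: 100 (length 3)
  E: 101 (length 3)
  F: 1100 (length 4)
  G: 1101 (length 4)
Average length = Σ p(s) × length(s) = 2.6875 bits


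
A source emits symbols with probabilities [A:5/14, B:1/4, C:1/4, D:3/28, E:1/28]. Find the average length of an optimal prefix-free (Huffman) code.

Huffman tree construction:
Combine smallest probabilities repeatedly
Resulting codes:
  A: 11 (length 2)
  B: 01 (length 2)
  C: 10 (length 2)
  D: 001 (length 3)
  E: 000 (length 3)
Average length = Σ p(s) × length(s) = 2.1429 bits


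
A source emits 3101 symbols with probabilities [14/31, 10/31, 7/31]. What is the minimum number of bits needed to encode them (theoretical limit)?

Entropy H = 1.5292 bits/symbol
Minimum bits = H × n = 1.5292 × 3101
= 4742.16 bits


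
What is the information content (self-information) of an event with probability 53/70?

Information content I(x) = -log₂(p(x))
I = -log₂(53/70) = -log₂(0.7571)
I = 0.4014 bits


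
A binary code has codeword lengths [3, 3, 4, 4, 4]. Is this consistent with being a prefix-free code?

Kraft inequality: Σ 2^(-l_i) ≤ 1 for prefix-free code
Calculating: 2^(-3) + 2^(-3) + 2^(-4) + 2^(-4) + 2^(-4)
= 0.125 + 0.125 + 0.0625 + 0.0625 + 0.0625
= 0.4375
Since 0.4375 ≤ 1, prefix-free code exists


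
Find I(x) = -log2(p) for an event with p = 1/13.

Information content I(x) = -log₂(p(x))
I = -log₂(1/13) = -log₂(0.0769)
I = 3.7004 bits


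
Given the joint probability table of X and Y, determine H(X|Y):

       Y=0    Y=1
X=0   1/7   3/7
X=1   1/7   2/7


H(X|Y) = Σ_y p(y) H(X|Y=y)
  p(Y=0) = 2/7, H(X|Y=0) = 1.0000
  p(Y=1) = 5/7, H(X|Y=1) = 0.9710
H(X|Y) = 0.2857×1.0000 + 0.7143×0.9710 = 0.9793 bits


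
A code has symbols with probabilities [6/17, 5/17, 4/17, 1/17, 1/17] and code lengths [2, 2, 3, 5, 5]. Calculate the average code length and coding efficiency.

Average length L = Σ p_i × l_i = 2.5882 bits
Entropy H = 2.0216 bits
Efficiency η = H/L × 100% = 78.11%


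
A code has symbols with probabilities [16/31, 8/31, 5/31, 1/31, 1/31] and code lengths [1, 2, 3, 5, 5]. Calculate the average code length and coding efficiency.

Average length L = Σ p_i × l_i = 1.8387 bits
Entropy H = 1.7410 bits
Efficiency η = H/L × 100% = 94.68%


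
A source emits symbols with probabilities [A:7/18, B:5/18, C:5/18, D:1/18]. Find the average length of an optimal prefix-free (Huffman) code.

Huffman tree construction:
Combine smallest probabilities repeatedly
Resulting codes:
  A: 0 (length 1)
  B: 111 (length 3)
  C: 10 (length 2)
  D: 110 (length 3)
Average length = Σ p(s) × length(s) = 1.9444 bits


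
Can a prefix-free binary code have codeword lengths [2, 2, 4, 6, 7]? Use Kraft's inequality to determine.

Kraft inequality: Σ 2^(-l_i) ≤ 1 for prefix-free code
Calculating: 2^(-2) + 2^(-2) + 2^(-4) + 2^(-6) + 2^(-7)
= 0.25 + 0.25 + 0.0625 + 0.015625 + 0.0078125
= 0.5859
Since 0.5859 ≤ 1, prefix-free code exists


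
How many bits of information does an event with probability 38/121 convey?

Information content I(x) = -log₂(p(x))
I = -log₂(38/121) = -log₂(0.3140)
I = 1.6709 bits


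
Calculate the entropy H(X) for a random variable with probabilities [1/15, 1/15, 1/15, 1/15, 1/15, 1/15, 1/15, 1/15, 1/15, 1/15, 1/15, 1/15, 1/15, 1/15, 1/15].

H(X) = -Σ p(x) log₂ p(x)
  -1/15 × log₂(1/15) = 0.2605
  -1/15 × log₂(1/15) = 0.2605
  -1/15 × log₂(1/15) = 0.2605
  -1/15 × log₂(1/15) = 0.2605
  -1/15 × log₂(1/15) = 0.2605
  -1/15 × log₂(1/15) = 0.2605
  -1/15 × log₂(1/15) = 0.2605
  -1/15 × log₂(1/15) = 0.2605
  -1/15 × log₂(1/15) = 0.2605
  -1/15 × log₂(1/15) = 0.2605
  -1/15 × log₂(1/15) = 0.2605
  -1/15 × log₂(1/15) = 0.2605
  -1/15 × log₂(1/15) = 0.2605
  -1/15 × log₂(1/15) = 0.2605
  -1/15 × log₂(1/15) = 0.2605
H(X) = 3.9069 bits


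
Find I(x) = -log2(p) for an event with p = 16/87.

Information content I(x) = -log₂(p(x))
I = -log₂(16/87) = -log₂(0.1839)
I = 2.4429 bits


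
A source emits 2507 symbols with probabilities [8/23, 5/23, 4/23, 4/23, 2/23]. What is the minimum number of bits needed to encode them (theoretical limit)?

Entropy H = 2.1927 bits/symbol
Minimum bits = H × n = 2.1927 × 2507
= 5497.12 bits


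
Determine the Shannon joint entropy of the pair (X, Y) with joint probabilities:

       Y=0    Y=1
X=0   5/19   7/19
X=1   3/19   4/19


H(X,Y) = -Σ p(x,y) log₂ p(x,y)
  p(0,0)=5/19: -0.2632 × log₂(0.2632) = 0.5068
  p(0,1)=7/19: -0.3684 × log₂(0.3684) = 0.5307
  p(1,0)=3/19: -0.1579 × log₂(0.1579) = 0.4205
  p(1,1)=4/19: -0.2105 × log₂(0.2105) = 0.4732
H(X,Y) = 1.9313 bits


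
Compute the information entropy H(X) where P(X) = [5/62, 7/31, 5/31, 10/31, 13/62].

H(X) = -Σ p(x) log₂ p(x)
  -5/62 × log₂(5/62) = 0.2929
  -7/31 × log₂(7/31) = 0.4848
  -5/31 × log₂(5/31) = 0.4246
  -10/31 × log₂(10/31) = 0.5265
  -13/62 × log₂(13/62) = 0.4726
H(X) = 2.2014 bits


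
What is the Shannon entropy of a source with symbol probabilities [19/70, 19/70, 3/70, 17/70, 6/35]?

H(X) = -Σ p(x) log₂ p(x)
  -19/70 × log₂(19/70) = 0.5107
  -19/70 × log₂(19/70) = 0.5107
  -3/70 × log₂(3/70) = 0.1948
  -17/70 × log₂(17/70) = 0.4959
  -6/35 × log₂(6/35) = 0.4362
H(X) = 2.1481 bits


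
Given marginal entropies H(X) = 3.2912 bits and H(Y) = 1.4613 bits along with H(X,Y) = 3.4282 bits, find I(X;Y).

I(X;Y) = H(X) + H(Y) - H(X,Y)
I(X;Y) = 3.2912 + 1.4613 - 3.4282 = 1.3243 bits


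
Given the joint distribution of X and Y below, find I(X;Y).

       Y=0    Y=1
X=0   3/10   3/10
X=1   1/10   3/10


H(X) = 0.9710, H(Y) = 0.9710, H(X,Y) = 1.8955
I(X;Y) = H(X) + H(Y) - H(X,Y) = 0.0464 bits


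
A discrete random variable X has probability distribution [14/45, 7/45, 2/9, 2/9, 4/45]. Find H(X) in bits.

H(X) = -Σ p(x) log₂ p(x)
  -14/45 × log₂(14/45) = 0.5241
  -7/45 × log₂(7/45) = 0.4176
  -2/9 × log₂(2/9) = 0.4822
  -2/9 × log₂(2/9) = 0.4822
  -4/45 × log₂(4/45) = 0.3104
H(X) = 2.2165 bits


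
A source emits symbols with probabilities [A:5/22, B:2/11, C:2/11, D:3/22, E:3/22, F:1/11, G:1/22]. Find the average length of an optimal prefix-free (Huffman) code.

Huffman tree construction:
Combine smallest probabilities repeatedly
Resulting codes:
  A: 01 (length 2)
  B: 111 (length 3)
  C: 00 (length 2)
  D: 100 (length 3)
  E: 101 (length 3)
  F: 1101 (length 4)
  G: 1100 (length 4)
Average length = Σ p(s) × length(s) = 2.7273 bits


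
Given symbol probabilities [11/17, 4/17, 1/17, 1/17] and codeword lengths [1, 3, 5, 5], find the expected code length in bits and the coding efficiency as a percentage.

Average length L = Σ p_i × l_i = 1.9412 bits
Entropy H = 1.3784 bits
Efficiency η = H/L × 100% = 71.01%


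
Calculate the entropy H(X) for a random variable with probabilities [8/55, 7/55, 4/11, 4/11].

H(X) = -Σ p(x) log₂ p(x)
  -8/55 × log₂(8/55) = 0.4046
  -7/55 × log₂(7/55) = 0.3785
  -4/11 × log₂(4/11) = 0.5307
  -4/11 × log₂(4/11) = 0.5307
H(X) = 1.8445 bits


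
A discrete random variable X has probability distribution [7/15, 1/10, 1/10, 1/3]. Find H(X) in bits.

H(X) = -Σ p(x) log₂ p(x)
  -7/15 × log₂(7/15) = 0.5131
  -1/10 × log₂(1/10) = 0.3322
  -1/10 × log₂(1/10) = 0.3322
  -1/3 × log₂(1/3) = 0.5283
H(X) = 1.7058 bits


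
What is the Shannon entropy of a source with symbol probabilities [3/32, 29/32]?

H(X) = -Σ p(x) log₂ p(x)
  -3/32 × log₂(3/32) = 0.3202
  -29/32 × log₂(29/32) = 0.1287
H(X) = 0.4489 bits


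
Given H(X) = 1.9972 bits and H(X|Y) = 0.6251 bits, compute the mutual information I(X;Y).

I(X;Y) = H(X) - H(X|Y)
I(X;Y) = 1.9972 - 0.6251 = 1.3721 bits


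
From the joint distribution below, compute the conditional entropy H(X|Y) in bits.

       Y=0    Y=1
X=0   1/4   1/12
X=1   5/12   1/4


H(X|Y) = Σ_y p(y) H(X|Y=y)
  p(Y=0) = 2/3, H(X|Y=0) = 0.9544
  p(Y=1) = 1/3, H(X|Y=1) = 0.8113
H(X|Y) = 0.6667×0.9544 + 0.3333×0.8113 = 0.9067 bits


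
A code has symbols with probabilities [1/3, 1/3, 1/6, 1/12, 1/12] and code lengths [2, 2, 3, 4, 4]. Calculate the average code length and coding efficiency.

Average length L = Σ p_i × l_i = 2.5000 bits
Entropy H = 2.0850 bits
Efficiency η = H/L × 100% = 83.40%


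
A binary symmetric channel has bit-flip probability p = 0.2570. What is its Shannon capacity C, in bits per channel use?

For BSC with error probability p:
C = 1 - H(p) where H(p) is binary entropy
H(0.2570) = -0.2570 × log₂(0.2570) - 0.7430 × log₂(0.7430)
H(p) = 0.8222
C = 1 - 0.8222 = 0.1778 bits/use


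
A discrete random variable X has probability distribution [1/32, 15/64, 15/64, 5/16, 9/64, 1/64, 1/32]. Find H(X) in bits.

H(X) = -Σ p(x) log₂ p(x)
  -1/32 × log₂(1/32) = 0.1562
  -15/64 × log₂(15/64) = 0.4906
  -15/64 × log₂(15/64) = 0.4906
  -5/16 × log₂(5/16) = 0.5244
  -9/64 × log₂(9/64) = 0.3980
  -1/64 × log₂(1/64) = 0.0938
  -1/32 × log₂(1/32) = 0.1562
H(X) = 2.3098 bits


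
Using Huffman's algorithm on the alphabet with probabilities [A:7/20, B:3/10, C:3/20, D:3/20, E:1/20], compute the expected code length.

Huffman tree construction:
Combine smallest probabilities repeatedly
Resulting codes:
  A: 11 (length 2)
  B: 10 (length 2)
  C: 011 (length 3)
  D: 00 (length 2)
  E: 010 (length 3)
Average length = Σ p(s) × length(s) = 2.2000 bits


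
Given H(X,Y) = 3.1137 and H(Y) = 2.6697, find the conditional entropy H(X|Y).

Chain rule: H(X,Y) = H(X|Y) + H(Y)
H(X|Y) = H(X,Y) - H(Y) = 3.1137 - 2.6697 = 0.444 bits


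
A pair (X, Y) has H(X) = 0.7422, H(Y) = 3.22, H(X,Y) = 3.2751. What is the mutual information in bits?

I(X;Y) = H(X) + H(Y) - H(X,Y)
I(X;Y) = 0.7422 + 3.22 - 3.2751 = 0.6871 bits


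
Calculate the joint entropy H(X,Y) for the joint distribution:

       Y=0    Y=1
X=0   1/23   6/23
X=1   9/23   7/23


H(X,Y) = -Σ p(x,y) log₂ p(x,y)
  p(0,0)=1/23: -0.0435 × log₂(0.0435) = 0.1967
  p(0,1)=6/23: -0.2609 × log₂(0.2609) = 0.5057
  p(1,0)=9/23: -0.3913 × log₂(0.3913) = 0.5297
  p(1,1)=7/23: -0.3043 × log₂(0.3043) = 0.5223
H(X,Y) = 1.7544 bits


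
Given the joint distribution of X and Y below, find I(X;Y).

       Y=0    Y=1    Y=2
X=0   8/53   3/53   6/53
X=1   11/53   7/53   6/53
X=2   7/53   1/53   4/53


H(X) = 1.5289, H(Y) = 1.4965, H(X,Y) = 2.9896
I(X;Y) = H(X) + H(Y) - H(X,Y) = 0.0359 bits


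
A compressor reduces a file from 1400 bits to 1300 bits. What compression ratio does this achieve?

Compression ratio = Original / Compressed
= 1400 / 1300 = 1.08:1


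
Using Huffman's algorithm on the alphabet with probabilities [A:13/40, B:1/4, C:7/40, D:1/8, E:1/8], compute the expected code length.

Huffman tree construction:
Combine smallest probabilities repeatedly
Resulting codes:
  A: 11 (length 2)
  B: 01 (length 2)
  C: 00 (length 2)
  D: 100 (length 3)
  E: 101 (length 3)
Average length = Σ p(s) × length(s) = 2.2500 bits


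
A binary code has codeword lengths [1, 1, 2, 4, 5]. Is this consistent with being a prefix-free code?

Kraft inequality: Σ 2^(-l_i) ≤ 1 for prefix-free code
Calculating: 2^(-1) + 2^(-1) + 2^(-2) + 2^(-4) + 2^(-5)
= 0.5 + 0.5 + 0.25 + 0.0625 + 0.03125
= 1.3438
Since 1.3438 > 1, prefix-free code does not exist


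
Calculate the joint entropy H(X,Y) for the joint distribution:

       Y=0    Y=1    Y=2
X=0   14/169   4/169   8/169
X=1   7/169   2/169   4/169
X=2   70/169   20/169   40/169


H(X,Y) = -Σ p(x,y) log₂ p(x,y)
  p(0,0)=14/169: -0.0828 × log₂(0.0828) = 0.2977
  p(0,1)=4/169: -0.0237 × log₂(0.0237) = 0.1278
  p(0,2)=8/169: -0.0473 × log₂(0.0473) = 0.2083
  p(1,0)=7/169: -0.0414 × log₂(0.0414) = 0.1903
  p(1,1)=2/169: -0.0118 × log₂(0.0118) = 0.0758
  p(1,2)=4/169: -0.0237 × log₂(0.0237) = 0.1278
  p(2,0)=70/169: -0.4142 × log₂(0.4142) = 0.5267
  p(2,1)=20/169: -0.1183 × log₂(0.1183) = 0.3644
  p(2,2)=40/169: -0.2367 × log₂(0.2367) = 0.4921
H(X,Y) = 2.4108 bits


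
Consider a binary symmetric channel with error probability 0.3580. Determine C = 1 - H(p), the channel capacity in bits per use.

For BSC with error probability p:
C = 1 - H(p) where H(p) is binary entropy
H(0.3580) = -0.3580 × log₂(0.3580) - 0.6420 × log₂(0.6420)
H(p) = 0.9410
C = 1 - 0.9410 = 0.0590 bits/use


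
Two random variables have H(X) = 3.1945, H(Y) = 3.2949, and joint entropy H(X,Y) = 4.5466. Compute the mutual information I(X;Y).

I(X;Y) = H(X) + H(Y) - H(X,Y)
I(X;Y) = 3.1945 + 3.2949 - 4.5466 = 1.9428 bits


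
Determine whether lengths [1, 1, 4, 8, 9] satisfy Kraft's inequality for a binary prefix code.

Kraft inequality: Σ 2^(-l_i) ≤ 1 for prefix-free code
Calculating: 2^(-1) + 2^(-1) + 2^(-4) + 2^(-8) + 2^(-9)
= 0.5 + 0.5 + 0.0625 + 0.00390625 + 0.001953125
= 1.0684
Since 1.0684 > 1, prefix-free code does not exist


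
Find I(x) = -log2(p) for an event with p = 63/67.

Information content I(x) = -log₂(p(x))
I = -log₂(63/67) = -log₂(0.9403)
I = 0.0888 bits


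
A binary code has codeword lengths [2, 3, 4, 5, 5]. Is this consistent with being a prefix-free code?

Kraft inequality: Σ 2^(-l_i) ≤ 1 for prefix-free code
Calculating: 2^(-2) + 2^(-3) + 2^(-4) + 2^(-5) + 2^(-5)
= 0.25 + 0.125 + 0.0625 + 0.03125 + 0.03125
= 0.5000
Since 0.5000 ≤ 1, prefix-free code exists


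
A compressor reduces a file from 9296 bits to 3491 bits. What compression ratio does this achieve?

Compression ratio = Original / Compressed
= 9296 / 3491 = 2.66:1


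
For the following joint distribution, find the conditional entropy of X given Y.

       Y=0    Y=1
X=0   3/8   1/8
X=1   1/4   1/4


H(X|Y) = Σ_y p(y) H(X|Y=y)
  p(Y=0) = 5/8, H(X|Y=0) = 0.9710
  p(Y=1) = 3/8, H(X|Y=1) = 0.9183
H(X|Y) = 0.6250×0.9710 + 0.3750×0.9183 = 0.9512 bits


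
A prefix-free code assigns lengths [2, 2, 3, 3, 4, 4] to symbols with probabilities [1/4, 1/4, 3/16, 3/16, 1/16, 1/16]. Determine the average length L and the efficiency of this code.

Average length L = Σ p_i × l_i = 2.6250 bits
Entropy H = 2.4056 bits
Efficiency η = H/L × 100% = 91.64%


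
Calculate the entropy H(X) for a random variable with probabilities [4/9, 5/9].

H(X) = -Σ p(x) log₂ p(x)
  -4/9 × log₂(4/9) = 0.5200
  -5/9 × log₂(5/9) = 0.4711
H(X) = 0.9911 bits


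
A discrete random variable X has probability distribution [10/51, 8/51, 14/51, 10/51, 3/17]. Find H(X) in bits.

H(X) = -Σ p(x) log₂ p(x)
  -10/51 × log₂(10/51) = 0.4609
  -8/51 × log₂(8/51) = 0.4192
  -14/51 × log₂(14/51) = 0.5120
  -10/51 × log₂(10/51) = 0.4609
  -3/17 × log₂(3/17) = 0.4416
H(X) = 2.2946 bits


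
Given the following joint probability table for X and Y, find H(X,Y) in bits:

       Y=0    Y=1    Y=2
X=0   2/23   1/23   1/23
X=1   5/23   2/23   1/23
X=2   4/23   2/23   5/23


H(X,Y) = -Σ p(x,y) log₂ p(x,y)
  p(0,0)=2/23: -0.0870 × log₂(0.0870) = 0.3064
  p(0,1)=1/23: -0.0435 × log₂(0.0435) = 0.1967
  p(0,2)=1/23: -0.0435 × log₂(0.0435) = 0.1967
  p(1,0)=5/23: -0.2174 × log₂(0.2174) = 0.4786
  p(1,1)=2/23: -0.0870 × log₂(0.0870) = 0.3064
  p(1,2)=1/23: -0.0435 × log₂(0.0435) = 0.1967
  p(2,0)=4/23: -0.1739 × log₂(0.1739) = 0.4389
  p(2,1)=2/23: -0.0870 × log₂(0.0870) = 0.3064
  p(2,2)=5/23: -0.2174 × log₂(0.2174) = 0.4786
H(X,Y) = 2.9053 bits


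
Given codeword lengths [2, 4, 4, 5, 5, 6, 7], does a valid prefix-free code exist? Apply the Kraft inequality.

Kraft inequality: Σ 2^(-l_i) ≤ 1 for prefix-free code
Calculating: 2^(-2) + 2^(-4) + 2^(-4) + 2^(-5) + 2^(-5) + 2^(-6) + 2^(-7)
= 0.25 + 0.0625 + 0.0625 + 0.03125 + 0.03125 + 0.015625 + 0.0078125
= 0.4609
Since 0.4609 ≤ 1, prefix-free code exists


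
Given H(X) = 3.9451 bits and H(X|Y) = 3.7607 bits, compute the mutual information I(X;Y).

I(X;Y) = H(X) - H(X|Y)
I(X;Y) = 3.9451 - 3.7607 = 0.1844 bits


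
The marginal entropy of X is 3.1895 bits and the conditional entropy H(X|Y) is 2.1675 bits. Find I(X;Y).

I(X;Y) = H(X) - H(X|Y)
I(X;Y) = 3.1895 - 2.1675 = 1.022 bits


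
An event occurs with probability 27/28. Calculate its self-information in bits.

Information content I(x) = -log₂(p(x))
I = -log₂(27/28) = -log₂(0.9643)
I = 0.0525 bits


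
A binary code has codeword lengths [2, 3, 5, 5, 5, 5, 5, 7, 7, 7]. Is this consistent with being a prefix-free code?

Kraft inequality: Σ 2^(-l_i) ≤ 1 for prefix-free code
Calculating: 2^(-2) + 2^(-3) + 2^(-5) + 2^(-5) + 2^(-5) + 2^(-5) + 2^(-5) + 2^(-7) + 2^(-7) + 2^(-7)
= 0.25 + 0.125 + 0.03125 + 0.03125 + 0.03125 + 0.03125 + 0.03125 + 0.0078125 + 0.0078125 + 0.0078125
= 0.5547
Since 0.5547 ≤ 1, prefix-free code exists


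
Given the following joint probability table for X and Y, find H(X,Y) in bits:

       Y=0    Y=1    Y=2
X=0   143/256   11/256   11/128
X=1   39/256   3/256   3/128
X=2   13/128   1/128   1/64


H(X,Y) = -Σ p(x,y) log₂ p(x,y)
  p(0,0)=143/256: -0.5586 × log₂(0.5586) = 0.4693
  p(0,1)=11/256: -0.0430 × log₂(0.0430) = 0.1951
  p(0,2)=11/128: -0.0859 × log₂(0.0859) = 0.3043
  p(1,0)=39/256: -0.1523 × log₂(0.1523) = 0.4136
  p(1,1)=3/256: -0.0117 × log₂(0.0117) = 0.0752
  p(1,2)=3/128: -0.0234 × log₂(0.0234) = 0.1269
  p(2,0)=13/128: -0.1016 × log₂(0.1016) = 0.3351
  p(2,1)=1/128: -0.0078 × log₂(0.0078) = 0.0547
  p(2,2)=1/64: -0.0156 × log₂(0.0156) = 0.0938
H(X,Y) = 2.0679 bits


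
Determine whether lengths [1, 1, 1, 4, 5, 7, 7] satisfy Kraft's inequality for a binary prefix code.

Kraft inequality: Σ 2^(-l_i) ≤ 1 for prefix-free code
Calculating: 2^(-1) + 2^(-1) + 2^(-1) + 2^(-4) + 2^(-5) + 2^(-7) + 2^(-7)
= 0.5 + 0.5 + 0.5 + 0.0625 + 0.03125 + 0.0078125 + 0.0078125
= 1.6094
Since 1.6094 > 1, prefix-free code does not exist


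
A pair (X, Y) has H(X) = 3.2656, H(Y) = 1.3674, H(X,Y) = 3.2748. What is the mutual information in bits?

I(X;Y) = H(X) + H(Y) - H(X,Y)
I(X;Y) = 3.2656 + 1.3674 - 3.2748 = 1.3582 bits


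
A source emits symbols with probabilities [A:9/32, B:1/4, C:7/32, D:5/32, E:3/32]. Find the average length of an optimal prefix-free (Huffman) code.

Huffman tree construction:
Combine smallest probabilities repeatedly
Resulting codes:
  A: 11 (length 2)
  B: 01 (length 2)
  C: 00 (length 2)
  D: 101 (length 3)
  E: 100 (length 3)
Average length = Σ p(s) × length(s) = 2.2500 bits


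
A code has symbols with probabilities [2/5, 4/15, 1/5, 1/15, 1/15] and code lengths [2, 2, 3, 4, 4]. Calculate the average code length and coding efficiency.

Average length L = Σ p_i × l_i = 2.4667 bits
Entropy H = 2.0226 bits
Efficiency η = H/L × 100% = 82.00%


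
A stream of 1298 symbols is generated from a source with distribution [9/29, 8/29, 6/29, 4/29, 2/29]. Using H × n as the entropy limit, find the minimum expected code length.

Entropy H = 2.1670 bits/symbol
Minimum bits = H × n = 2.1670 × 1298
= 2812.74 bits


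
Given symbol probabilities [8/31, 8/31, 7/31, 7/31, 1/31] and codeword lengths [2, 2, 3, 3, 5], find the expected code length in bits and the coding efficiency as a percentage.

Average length L = Σ p_i × l_i = 2.5484 bits
Entropy H = 2.1380 bits
Efficiency η = H/L × 100% = 83.90%


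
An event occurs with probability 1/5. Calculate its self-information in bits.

Information content I(x) = -log₂(p(x))
I = -log₂(1/5) = -log₂(0.2000)
I = 2.3219 bits


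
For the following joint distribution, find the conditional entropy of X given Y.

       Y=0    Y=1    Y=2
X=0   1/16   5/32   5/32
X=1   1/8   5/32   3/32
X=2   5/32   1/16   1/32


H(X|Y) = Σ_y p(y) H(X|Y=y)
  p(Y=0) = 11/32, H(X|Y=0) = 1.4949
  p(Y=1) = 3/8, H(X|Y=1) = 1.4834
  p(Y=2) = 9/32, H(X|Y=2) = 1.3516
H(X|Y) = 0.3438×1.4949 + 0.3750×1.4834 + 0.2812×1.3516 = 1.4503 bits


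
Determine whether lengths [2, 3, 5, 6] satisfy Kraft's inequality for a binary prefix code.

Kraft inequality: Σ 2^(-l_i) ≤ 1 for prefix-free code
Calculating: 2^(-2) + 2^(-3) + 2^(-5) + 2^(-6)
= 0.25 + 0.125 + 0.03125 + 0.015625
= 0.4219
Since 0.4219 ≤ 1, prefix-free code exists


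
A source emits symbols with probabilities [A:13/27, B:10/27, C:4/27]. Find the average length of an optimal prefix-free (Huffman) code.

Huffman tree construction:
Combine smallest probabilities repeatedly
Resulting codes:
  A: 0 (length 1)
  B: 11 (length 2)
  C: 10 (length 2)
Average length = Σ p(s) × length(s) = 1.5185 bits


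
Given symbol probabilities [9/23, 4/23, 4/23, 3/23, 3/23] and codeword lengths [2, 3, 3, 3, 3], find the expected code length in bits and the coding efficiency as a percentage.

Average length L = Σ p_i × l_i = 2.6087 bits
Entropy H = 2.1740 bits
Efficiency η = H/L × 100% = 83.34%


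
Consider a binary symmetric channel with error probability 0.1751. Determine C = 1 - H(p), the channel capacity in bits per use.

For BSC with error probability p:
C = 1 - H(p) where H(p) is binary entropy
H(0.1751) = -0.1751 × log₂(0.1751) - 0.8249 × log₂(0.8249)
H(p) = 0.6692
C = 1 - 0.6692 = 0.3308 bits/use


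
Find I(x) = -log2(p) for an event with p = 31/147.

Information content I(x) = -log₂(p(x))
I = -log₂(31/147) = -log₂(0.2109)
I = 2.2455 bits


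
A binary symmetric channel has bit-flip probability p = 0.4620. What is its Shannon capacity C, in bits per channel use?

For BSC with error probability p:
C = 1 - H(p) where H(p) is binary entropy
H(0.4620) = -0.4620 × log₂(0.4620) - 0.5380 × log₂(0.5380)
H(p) = 0.9958
C = 1 - 0.9958 = 0.0042 bits/use


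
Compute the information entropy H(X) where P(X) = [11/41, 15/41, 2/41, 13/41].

H(X) = -Σ p(x) log₂ p(x)
  -11/41 × log₂(11/41) = 0.5093
  -15/41 × log₂(15/41) = 0.5307
  -2/41 × log₂(2/41) = 0.2126
  -13/41 × log₂(13/41) = 0.5254
H(X) = 1.7780 bits


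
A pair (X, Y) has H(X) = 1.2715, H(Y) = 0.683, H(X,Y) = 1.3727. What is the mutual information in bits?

I(X;Y) = H(X) + H(Y) - H(X,Y)
I(X;Y) = 1.2715 + 0.683 - 1.3727 = 0.5818 bits


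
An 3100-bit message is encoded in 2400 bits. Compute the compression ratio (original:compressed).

Compression ratio = Original / Compressed
= 3100 / 2400 = 1.29:1


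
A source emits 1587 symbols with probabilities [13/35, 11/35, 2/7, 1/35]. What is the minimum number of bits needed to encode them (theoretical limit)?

Entropy H = 1.7185 bits/symbol
Minimum bits = H × n = 1.7185 × 1587
= 2727.20 bits


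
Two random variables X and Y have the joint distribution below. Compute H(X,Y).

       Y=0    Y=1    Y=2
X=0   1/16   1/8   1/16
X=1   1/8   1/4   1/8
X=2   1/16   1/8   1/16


H(X,Y) = -Σ p(x,y) log₂ p(x,y)
  p(0,0)=1/16: -0.0625 × log₂(0.0625) = 0.2500
  p(0,1)=1/8: -0.1250 × log₂(0.1250) = 0.3750
  p(0,2)=1/16: -0.0625 × log₂(0.0625) = 0.2500
  p(1,0)=1/8: -0.1250 × log₂(0.1250) = 0.3750
  p(1,1)=1/4: -0.2500 × log₂(0.2500) = 0.5000
  p(1,2)=1/8: -0.1250 × log₂(0.1250) = 0.3750
  p(2,0)=1/16: -0.0625 × log₂(0.0625) = 0.2500
  p(2,1)=1/8: -0.1250 × log₂(0.1250) = 0.3750
  p(2,2)=1/16: -0.0625 × log₂(0.0625) = 0.2500
H(X,Y) = 3.0000 bits


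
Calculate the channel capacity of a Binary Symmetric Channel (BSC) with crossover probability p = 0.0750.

For BSC with error probability p:
C = 1 - H(p) where H(p) is binary entropy
H(0.0750) = -0.0750 × log₂(0.0750) - 0.9250 × log₂(0.9250)
H(p) = 0.3843
C = 1 - 0.3843 = 0.6157 bits/use


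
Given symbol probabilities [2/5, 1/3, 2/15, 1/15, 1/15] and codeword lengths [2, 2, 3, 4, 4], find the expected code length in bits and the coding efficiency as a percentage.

Average length L = Σ p_i × l_i = 2.4000 bits
Entropy H = 1.9656 bits
Efficiency η = H/L × 100% = 81.90%


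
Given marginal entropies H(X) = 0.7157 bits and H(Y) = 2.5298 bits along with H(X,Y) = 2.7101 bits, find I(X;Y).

I(X;Y) = H(X) + H(Y) - H(X,Y)
I(X;Y) = 0.7157 + 2.5298 - 2.7101 = 0.5354 bits


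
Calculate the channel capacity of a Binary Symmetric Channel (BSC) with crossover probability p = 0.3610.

For BSC with error probability p:
C = 1 - H(p) where H(p) is binary entropy
H(0.3610) = -0.3610 × log₂(0.3610) - 0.6390 × log₂(0.6390)
H(p) = 0.9435
C = 1 - 0.9435 = 0.0565 bits/use


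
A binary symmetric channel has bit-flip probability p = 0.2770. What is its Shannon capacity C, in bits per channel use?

For BSC with error probability p:
C = 1 - H(p) where H(p) is binary entropy
H(0.2770) = -0.2770 × log₂(0.2770) - 0.7230 × log₂(0.7230)
H(p) = 0.8513
C = 1 - 0.8513 = 0.1487 bits/use


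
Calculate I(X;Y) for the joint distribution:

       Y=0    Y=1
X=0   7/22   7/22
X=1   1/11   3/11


H(X) = 0.9457, H(Y) = 0.9760, H(X,Y) = 1.8770
I(X;Y) = H(X) + H(Y) - H(X,Y) = 0.0446 bits


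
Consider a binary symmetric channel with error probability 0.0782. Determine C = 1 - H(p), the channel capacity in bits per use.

For BSC with error probability p:
C = 1 - H(p) where H(p) is binary entropy
H(0.0782) = -0.0782 × log₂(0.0782) - 0.9218 × log₂(0.9218)
H(p) = 0.3958
C = 1 - 0.3958 = 0.6042 bits/use


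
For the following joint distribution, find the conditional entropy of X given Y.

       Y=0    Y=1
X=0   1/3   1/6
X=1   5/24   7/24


H(X|Y) = Σ_y p(y) H(X|Y=y)
  p(Y=0) = 13/24, H(X|Y=0) = 0.9612
  p(Y=1) = 11/24, H(X|Y=1) = 0.9457
H(X|Y) = 0.5417×0.9612 + 0.4583×0.9457 = 0.9541 bits


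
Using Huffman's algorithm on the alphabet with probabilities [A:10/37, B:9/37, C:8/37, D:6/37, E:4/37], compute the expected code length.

Huffman tree construction:
Combine smallest probabilities repeatedly
Resulting codes:
  A: 10 (length 2)
  B: 01 (length 2)
  C: 00 (length 2)
  D: 111 (length 3)
  E: 110 (length 3)
Average length = Σ p(s) × length(s) = 2.2703 bits


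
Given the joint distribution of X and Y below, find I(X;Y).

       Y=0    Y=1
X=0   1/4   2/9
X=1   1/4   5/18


H(X) = 0.9978, H(Y) = 1.0000, H(X,Y) = 1.9955
I(X;Y) = H(X) + H(Y) - H(X,Y) = 0.0022 bits
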